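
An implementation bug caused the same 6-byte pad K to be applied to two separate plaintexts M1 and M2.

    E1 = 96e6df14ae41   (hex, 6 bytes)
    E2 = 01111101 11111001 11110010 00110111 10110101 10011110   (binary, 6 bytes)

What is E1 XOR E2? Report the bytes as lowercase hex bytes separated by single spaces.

eb 1f 2d 23 1b df

E1 ⊕ E2 = (M1 ⊕ K) ⊕ (M2 ⊕ K) = M1 ⊕ M2 — the shared key cancels under XOR.
byte 0: 96 ^ 7d = eb
byte 1: e6 ^ f9 = 1f
byte 2: df ^ f2 = 2d
byte 3: 14 ^ 37 = 23
byte 4: ae ^ b5 = 1b
byte 5: 41 ^ 9e = df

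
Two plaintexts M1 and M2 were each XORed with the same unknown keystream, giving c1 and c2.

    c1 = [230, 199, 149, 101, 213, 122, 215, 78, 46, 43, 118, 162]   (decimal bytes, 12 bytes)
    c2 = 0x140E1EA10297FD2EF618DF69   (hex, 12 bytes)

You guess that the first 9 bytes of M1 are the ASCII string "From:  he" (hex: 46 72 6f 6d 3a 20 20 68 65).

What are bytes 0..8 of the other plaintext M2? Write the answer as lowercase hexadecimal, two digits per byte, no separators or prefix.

First, c1 ⊕ c2 = (M1 ⊕ K) ⊕ (M2 ⊕ K) = M1 ⊕ M2, so the key drops out. Then M2 = (M1 ⊕ M2) ⊕ M1 over the first 9 bytes.
byte 0: (e6 XOR 14) XOR 46 = f2 XOR 46 = b4
byte 1: (c7 XOR 0e) XOR 72 = c9 XOR 72 = bb
byte 2: (95 XOR 1e) XOR 6f = 8b XOR 6f = e4
byte 3: (65 XOR a1) XOR 6d = c4 XOR 6d = a9
byte 4: (d5 XOR 02) XOR 3a = d7 XOR 3a = ed
byte 5: (7a XOR 97) XOR 20 = ed XOR 20 = cd
byte 6: (d7 XOR fd) XOR 20 = 2a XOR 20 = 0a
byte 7: (4e XOR 2e) XOR 68 = 60 XOR 68 = 08
byte 8: (2e XOR f6) XOR 65 = d8 XOR 65 = bd

b4bbe4a9edcd0a08bd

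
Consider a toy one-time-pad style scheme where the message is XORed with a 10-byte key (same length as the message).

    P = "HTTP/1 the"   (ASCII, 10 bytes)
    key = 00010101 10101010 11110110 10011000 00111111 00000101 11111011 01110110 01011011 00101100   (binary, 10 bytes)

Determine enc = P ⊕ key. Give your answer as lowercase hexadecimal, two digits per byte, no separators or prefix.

5dfea2c81034db023349

XOR is its own inverse, so applying the key byte-wise gives the result directly.
48 XOR 15 = 5d
54 XOR aa = fe
54 XOR f6 = a2
50 XOR 98 = c8
2f XOR 3f = 10
31 XOR 05 = 34
20 XOR fb = db
74 XOR 76 = 02
68 XOR 5b = 33
65 XOR 2c = 49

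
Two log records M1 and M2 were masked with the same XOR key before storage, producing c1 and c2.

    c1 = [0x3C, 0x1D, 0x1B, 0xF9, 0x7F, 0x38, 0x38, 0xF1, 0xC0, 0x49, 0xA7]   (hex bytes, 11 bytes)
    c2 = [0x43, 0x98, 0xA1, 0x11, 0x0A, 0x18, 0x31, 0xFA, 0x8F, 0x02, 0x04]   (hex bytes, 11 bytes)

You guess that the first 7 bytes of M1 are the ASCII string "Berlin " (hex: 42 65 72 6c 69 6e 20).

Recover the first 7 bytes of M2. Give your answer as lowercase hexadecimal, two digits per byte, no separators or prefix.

3de0c8841c4e29

First, c1 ⊕ c2 = (M1 ⊕ K) ⊕ (M2 ⊕ K) = M1 ⊕ M2, so the key drops out. Then M2 = (M1 ⊕ M2) ⊕ M1 over the first 7 bytes.
byte 0: (3c xor 43) xor 42 = 7f xor 42 = 3d
byte 1: (1d xor 98) xor 65 = 85 xor 65 = e0
byte 2: (1b xor a1) xor 72 = ba xor 72 = c8
byte 3: (f9 xor 11) xor 6c = e8 xor 6c = 84
byte 4: (7f xor 0a) xor 69 = 75 xor 69 = 1c
byte 5: (38 xor 18) xor 6e = 20 xor 6e = 4e
byte 6: (38 xor 31) xor 20 = 09 xor 20 = 29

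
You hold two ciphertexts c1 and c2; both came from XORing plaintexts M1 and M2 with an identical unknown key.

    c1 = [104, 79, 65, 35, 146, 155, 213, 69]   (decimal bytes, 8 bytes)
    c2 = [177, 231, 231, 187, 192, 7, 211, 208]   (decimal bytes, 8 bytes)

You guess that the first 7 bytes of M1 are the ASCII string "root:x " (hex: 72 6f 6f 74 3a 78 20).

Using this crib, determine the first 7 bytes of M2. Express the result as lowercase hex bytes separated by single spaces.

First, c1 ⊕ c2 = (M1 ⊕ K) ⊕ (M2 ⊕ K) = M1 ⊕ M2, so the key drops out. Then M2 = (M1 ⊕ M2) ⊕ M1 over the first 7 bytes.
byte 0: (68 xor b1) xor 72 = d9 xor 72 = ab
byte 1: (4f xor e7) xor 6f = a8 xor 6f = c7
byte 2: (41 xor e7) xor 6f = a6 xor 6f = c9
byte 3: (23 xor bb) xor 74 = 98 xor 74 = ec
byte 4: (92 xor c0) xor 3a = 52 xor 3a = 68
byte 5: (9b xor 07) xor 78 = 9c xor 78 = e4
byte 6: (d5 xor d3) xor 20 = 06 xor 20 = 26

ab c7 c9 ec 68 e4 26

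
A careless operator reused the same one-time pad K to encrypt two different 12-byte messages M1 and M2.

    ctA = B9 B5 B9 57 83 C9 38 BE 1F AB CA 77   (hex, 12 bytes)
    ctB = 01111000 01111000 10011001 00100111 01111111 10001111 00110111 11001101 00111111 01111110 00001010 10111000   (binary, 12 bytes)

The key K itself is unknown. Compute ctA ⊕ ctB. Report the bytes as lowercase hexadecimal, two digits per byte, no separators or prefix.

c1cd2070fc460f7320d5c0cf

ctA ⊕ ctB = (M1 ⊕ K) ⊕ (M2 ⊕ K) = M1 ⊕ M2 — the shared key cancels under XOR.
byte 0: b9 xor 78 = c1
byte 1: b5 xor 78 = cd
byte 2: b9 xor 99 = 20
byte 3: 57 xor 27 = 70
byte 4: 83 xor 7f = fc
byte 5: c9 xor 8f = 46
byte 6: 38 xor 37 = 0f
byte 7: be xor cd = 73
byte 8: 1f xor 3f = 20
byte 9: ab xor 7e = d5
byte 10: ca xor 0a = c0
byte 11: 77 xor b8 = cf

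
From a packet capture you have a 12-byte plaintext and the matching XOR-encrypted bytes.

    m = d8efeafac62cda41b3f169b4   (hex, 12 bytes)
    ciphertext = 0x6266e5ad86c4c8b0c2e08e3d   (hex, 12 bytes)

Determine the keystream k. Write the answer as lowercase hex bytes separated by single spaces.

Since ciphertext = m ⊕ k, XORing both sides with m gives k = m ⊕ ciphertext.
d8 xor 62 = ba
ef xor 66 = 89
ea xor e5 = 0f
fa xor ad = 57
c6 xor 86 = 40
2c xor c4 = e8
da xor c8 = 12
41 xor b0 = f1
b3 xor c2 = 71
f1 xor e0 = 11
69 xor 8e = e7
b4 xor 3d = 89

ba 89 0f 57 40 e8 12 f1 71 11 e7 89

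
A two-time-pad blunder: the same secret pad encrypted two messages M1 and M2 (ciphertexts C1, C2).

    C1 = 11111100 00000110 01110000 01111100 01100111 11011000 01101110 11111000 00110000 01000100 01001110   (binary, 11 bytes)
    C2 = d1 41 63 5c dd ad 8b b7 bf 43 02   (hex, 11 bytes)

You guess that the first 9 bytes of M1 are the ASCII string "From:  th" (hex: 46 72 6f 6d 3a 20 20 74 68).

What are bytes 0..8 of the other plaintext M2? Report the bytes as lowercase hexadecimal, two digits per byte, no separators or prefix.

6b357c4d8055c53be7

First, C1 ⊕ C2 = (M1 ⊕ K) ⊕ (M2 ⊕ K) = M1 ⊕ M2, so the key drops out. Then M2 = (M1 ⊕ M2) ⊕ M1 over the first 9 bytes.
byte 0: (fc xor d1) xor 46 = 2d xor 46 = 6b
byte 1: (06 xor 41) xor 72 = 47 xor 72 = 35
byte 2: (70 xor 63) xor 6f = 13 xor 6f = 7c
byte 3: (7c xor 5c) xor 6d = 20 xor 6d = 4d
byte 4: (67 xor dd) xor 3a = ba xor 3a = 80
byte 5: (d8 xor ad) xor 20 = 75 xor 20 = 55
byte 6: (6e xor 8b) xor 20 = e5 xor 20 = c5
byte 7: (f8 xor b7) xor 74 = 4f xor 74 = 3b
byte 8: (30 xor bf) xor 68 = 8f xor 68 = e7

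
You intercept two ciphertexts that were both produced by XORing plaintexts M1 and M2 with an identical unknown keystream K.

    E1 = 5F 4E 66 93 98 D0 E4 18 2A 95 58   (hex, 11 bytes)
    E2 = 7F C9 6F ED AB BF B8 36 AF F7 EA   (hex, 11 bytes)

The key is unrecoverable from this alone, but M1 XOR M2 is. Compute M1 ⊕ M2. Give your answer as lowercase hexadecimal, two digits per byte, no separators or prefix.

E1 ⊕ E2 = (M1 ⊕ K) ⊕ (M2 ⊕ K) = M1 ⊕ M2 — the shared key cancels under XOR.
5f xor 7f = 20
4e xor c9 = 87
66 xor 6f = 09
93 xor ed = 7e
98 xor ab = 33
d0 xor bf = 6f
e4 xor b8 = 5c
18 xor 36 = 2e
2a xor af = 85
95 xor f7 = 62
58 xor ea = b2

2087097e336f5c2e8562b2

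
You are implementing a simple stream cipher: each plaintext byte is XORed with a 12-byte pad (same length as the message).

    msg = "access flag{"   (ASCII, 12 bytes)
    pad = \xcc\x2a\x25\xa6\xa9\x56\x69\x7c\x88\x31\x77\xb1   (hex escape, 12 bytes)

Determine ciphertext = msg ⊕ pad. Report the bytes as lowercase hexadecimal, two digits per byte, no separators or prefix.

XOR is its own inverse, so applying the key byte-wise gives the result directly.
61 xor cc = ad
63 xor 2a = 49
63 xor 25 = 46
65 xor a6 = c3
73 xor a9 = da
73 xor 56 = 25
20 xor 69 = 49
66 xor 7c = 1a
6c xor 88 = e4
61 xor 31 = 50
67 xor 77 = 10
7b xor b1 = ca

ad4946c3da25491ae45010ca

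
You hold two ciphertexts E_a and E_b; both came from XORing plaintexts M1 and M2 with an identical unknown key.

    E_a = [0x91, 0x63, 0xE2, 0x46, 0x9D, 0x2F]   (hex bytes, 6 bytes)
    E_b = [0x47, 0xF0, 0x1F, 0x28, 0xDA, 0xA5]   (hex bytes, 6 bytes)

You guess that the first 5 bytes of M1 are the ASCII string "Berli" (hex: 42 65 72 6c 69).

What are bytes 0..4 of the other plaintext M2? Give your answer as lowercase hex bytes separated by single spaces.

94 f6 8f 02 2e

First, E_a ⊕ E_b = (M1 ⊕ K) ⊕ (M2 ⊕ K) = M1 ⊕ M2, so the key drops out. Then M2 = (M1 ⊕ M2) ⊕ M1 over the first 5 bytes.
byte 0: (91 xor 47) xor 42 = d6 xor 42 = 94
byte 1: (63 xor f0) xor 65 = 93 xor 65 = f6
byte 2: (e2 xor 1f) xor 72 = fd xor 72 = 8f
byte 3: (46 xor 28) xor 6c = 6e xor 6c = 02
byte 4: (9d xor da) xor 69 = 47 xor 69 = 2e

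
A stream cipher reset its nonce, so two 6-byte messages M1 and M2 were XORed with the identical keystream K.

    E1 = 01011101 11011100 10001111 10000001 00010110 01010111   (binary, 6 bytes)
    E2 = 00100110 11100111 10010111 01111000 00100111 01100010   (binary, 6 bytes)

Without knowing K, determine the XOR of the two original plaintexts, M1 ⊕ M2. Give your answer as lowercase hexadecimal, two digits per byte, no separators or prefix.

E1 ⊕ E2 = (M1 ⊕ K) ⊕ (M2 ⊕ K) = M1 ⊕ M2 — the shared key cancels under XOR.
byte 0: 5d ⊕ 26 = 7b
byte 1: dc ⊕ e7 = 3b
byte 2: 8f ⊕ 97 = 18
byte 3: 81 ⊕ 78 = f9
byte 4: 16 ⊕ 27 = 31
byte 5: 57 ⊕ 62 = 35

7b3b18f93135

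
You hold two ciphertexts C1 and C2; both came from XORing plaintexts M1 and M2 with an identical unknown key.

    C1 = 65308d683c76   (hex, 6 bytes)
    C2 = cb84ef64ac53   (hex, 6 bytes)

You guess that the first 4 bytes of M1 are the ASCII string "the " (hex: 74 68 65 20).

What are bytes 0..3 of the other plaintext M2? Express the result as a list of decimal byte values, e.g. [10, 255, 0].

First, C1 ⊕ C2 = (M1 ⊕ K) ⊕ (M2 ⊕ K) = M1 ⊕ M2, so the key drops out. Then M2 = (M1 ⊕ M2) ⊕ M1 over the first 4 bytes.
byte 0: (65 ⊕ cb) ⊕ 74 = ae ⊕ 74 = da
byte 1: (30 ⊕ 84) ⊕ 68 = b4 ⊕ 68 = dc
byte 2: (8d ⊕ ef) ⊕ 65 = 62 ⊕ 65 = 07
byte 3: (68 ⊕ 64) ⊕ 20 = 0c ⊕ 20 = 2c

[218, 220, 7, 44]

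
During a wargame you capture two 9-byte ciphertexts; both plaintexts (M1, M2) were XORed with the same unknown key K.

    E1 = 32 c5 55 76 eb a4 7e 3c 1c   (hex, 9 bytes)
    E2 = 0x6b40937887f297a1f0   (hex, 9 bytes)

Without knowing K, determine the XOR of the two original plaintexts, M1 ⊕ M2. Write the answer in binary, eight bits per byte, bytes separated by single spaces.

01011001 10000101 11000110 00001110 01101100 01010110 11101001 10011101 11101100

E1 ⊕ E2 = (M1 ⊕ K) ⊕ (M2 ⊕ K) = M1 ⊕ M2 — the shared key cancels under XOR.
byte 0: 00110010 XOR 01101011 = 01011001
byte 1: 11000101 XOR 01000000 = 10000101
byte 2: 01010101 XOR 10010011 = 11000110
byte 3: 01110110 XOR 01111000 = 00001110
byte 4: 11101011 XOR 10000111 = 01101100
byte 5: 10100100 XOR 11110010 = 01010110
byte 6: 01111110 XOR 10010111 = 11101001
byte 7: 00111100 XOR 10100001 = 10011101
byte 8: 00011100 XOR 11110000 = 11101100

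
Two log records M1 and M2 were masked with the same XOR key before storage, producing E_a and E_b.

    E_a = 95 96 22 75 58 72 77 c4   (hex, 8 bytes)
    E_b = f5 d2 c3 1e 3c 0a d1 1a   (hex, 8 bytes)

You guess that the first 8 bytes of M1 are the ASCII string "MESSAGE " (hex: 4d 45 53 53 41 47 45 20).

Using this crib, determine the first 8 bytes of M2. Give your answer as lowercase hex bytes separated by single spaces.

2d 01 b2 38 25 3f e3 fe

First, E_a ⊕ E_b = (M1 ⊕ K) ⊕ (M2 ⊕ K) = M1 ⊕ M2, so the key drops out. Then M2 = (M1 ⊕ M2) ⊕ M1 over the first 8 bytes.
byte 0: (95 xor f5) xor 4d = 60 xor 4d = 2d
byte 1: (96 xor d2) xor 45 = 44 xor 45 = 01
byte 2: (22 xor c3) xor 53 = e1 xor 53 = b2
byte 3: (75 xor 1e) xor 53 = 6b xor 53 = 38
byte 4: (58 xor 3c) xor 41 = 64 xor 41 = 25
byte 5: (72 xor 0a) xor 47 = 78 xor 47 = 3f
byte 6: (77 xor d1) xor 45 = a6 xor 45 = e3
byte 7: (c4 xor 1a) xor 20 = de xor 20 = fe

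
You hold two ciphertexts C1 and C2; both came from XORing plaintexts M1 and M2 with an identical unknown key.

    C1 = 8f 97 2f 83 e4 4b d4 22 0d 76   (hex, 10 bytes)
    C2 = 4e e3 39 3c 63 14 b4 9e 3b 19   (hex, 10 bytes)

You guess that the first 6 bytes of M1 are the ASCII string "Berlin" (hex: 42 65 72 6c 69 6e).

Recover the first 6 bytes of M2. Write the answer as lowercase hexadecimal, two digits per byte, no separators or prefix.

First, C1 ⊕ C2 = (M1 ⊕ K) ⊕ (M2 ⊕ K) = M1 ⊕ M2, so the key drops out. Then M2 = (M1 ⊕ M2) ⊕ M1 over the first 6 bytes.
byte 0: (8f ⊕ 4e) ⊕ 42 = c1 ⊕ 42 = 83
byte 1: (97 ⊕ e3) ⊕ 65 = 74 ⊕ 65 = 11
byte 2: (2f ⊕ 39) ⊕ 72 = 16 ⊕ 72 = 64
byte 3: (83 ⊕ 3c) ⊕ 6c = bf ⊕ 6c = d3
byte 4: (e4 ⊕ 63) ⊕ 69 = 87 ⊕ 69 = ee
byte 5: (4b ⊕ 14) ⊕ 6e = 5f ⊕ 6e = 31

831164d3ee31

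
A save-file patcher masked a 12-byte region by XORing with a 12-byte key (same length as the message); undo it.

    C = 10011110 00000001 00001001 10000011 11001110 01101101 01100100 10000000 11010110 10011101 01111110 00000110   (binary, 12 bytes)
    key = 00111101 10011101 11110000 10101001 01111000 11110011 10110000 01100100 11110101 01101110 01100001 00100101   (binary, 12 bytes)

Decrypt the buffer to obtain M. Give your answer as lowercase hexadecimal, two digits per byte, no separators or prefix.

a39cf92ab69ed4e423f31f23

9e XOR 3d = a3
01 XOR 9d = 9c
09 XOR f0 = f9
83 XOR a9 = 2a
ce XOR 78 = b6
6d XOR f3 = 9e
64 XOR b0 = d4
80 XOR 64 = e4
d6 XOR f5 = 23
9d XOR 6e = f3
7e XOR 61 = 1f
06 XOR 25 = 23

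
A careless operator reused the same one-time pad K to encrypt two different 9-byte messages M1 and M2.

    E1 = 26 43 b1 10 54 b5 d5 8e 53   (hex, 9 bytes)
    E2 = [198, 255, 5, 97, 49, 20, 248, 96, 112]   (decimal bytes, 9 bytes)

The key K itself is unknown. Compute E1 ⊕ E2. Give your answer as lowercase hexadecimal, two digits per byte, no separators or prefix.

E1 ⊕ E2 = (M1 ⊕ K) ⊕ (M2 ⊕ K) = M1 ⊕ M2 — the shared key cancels under XOR.
26 XOR c6 = e0
43 XOR ff = bc
b1 XOR 05 = b4
10 XOR 61 = 71
54 XOR 31 = 65
b5 XOR 14 = a1
d5 XOR f8 = 2d
8e XOR 60 = ee
53 XOR 70 = 23

e0bcb47165a12dee23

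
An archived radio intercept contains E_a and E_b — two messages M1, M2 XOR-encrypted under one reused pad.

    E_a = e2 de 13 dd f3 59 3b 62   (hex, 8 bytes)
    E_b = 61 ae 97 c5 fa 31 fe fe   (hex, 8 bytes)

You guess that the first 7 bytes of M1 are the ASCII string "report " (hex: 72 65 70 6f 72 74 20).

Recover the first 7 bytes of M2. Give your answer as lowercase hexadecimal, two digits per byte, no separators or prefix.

First, E_a ⊕ E_b = (M1 ⊕ K) ⊕ (M2 ⊕ K) = M1 ⊕ M2, so the key drops out. Then M2 = (M1 ⊕ M2) ⊕ M1 over the first 7 bytes.
byte 0: (e2 ⊕ 61) ⊕ 72 = 83 ⊕ 72 = f1
byte 1: (de ⊕ ae) ⊕ 65 = 70 ⊕ 65 = 15
byte 2: (13 ⊕ 97) ⊕ 70 = 84 ⊕ 70 = f4
byte 3: (dd ⊕ c5) ⊕ 6f = 18 ⊕ 6f = 77
byte 4: (f3 ⊕ fa) ⊕ 72 = 09 ⊕ 72 = 7b
byte 5: (59 ⊕ 31) ⊕ 74 = 68 ⊕ 74 = 1c
byte 6: (3b ⊕ fe) ⊕ 20 = c5 ⊕ 20 = e5

f115f4777b1ce5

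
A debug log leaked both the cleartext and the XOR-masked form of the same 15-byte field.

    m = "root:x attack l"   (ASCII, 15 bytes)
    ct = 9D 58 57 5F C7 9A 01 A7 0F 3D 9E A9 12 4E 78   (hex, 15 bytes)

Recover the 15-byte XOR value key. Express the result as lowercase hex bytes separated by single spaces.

Since ct = m ⊕ key, XORing both sides with m gives key = m ⊕ ct.
114 xor 157 = 239
111 xor  88 =  55
111 xor  87 =  56
116 xor  95 =  43
 58 xor 199 = 253
120 xor 154 = 226
 32 xor   1 =  33
 97 xor 167 = 198
116 xor  15 = 123
116 xor  61 =  73
 97 xor 158 = 255
 99 xor 169 = 202
107 xor  18 = 121
 32 xor  78 = 110
108 xor 120 =  20

ef 37 38 2b fd e2 21 c6 7b 49 ff ca 79 6e 14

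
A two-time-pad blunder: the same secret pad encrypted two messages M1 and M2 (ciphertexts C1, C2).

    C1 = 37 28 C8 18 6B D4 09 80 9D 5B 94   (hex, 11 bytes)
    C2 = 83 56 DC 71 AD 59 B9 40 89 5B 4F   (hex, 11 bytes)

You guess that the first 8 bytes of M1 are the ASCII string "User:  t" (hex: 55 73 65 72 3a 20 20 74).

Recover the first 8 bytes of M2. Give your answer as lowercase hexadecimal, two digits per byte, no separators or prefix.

e10d711bfcad90b4

First, C1 ⊕ C2 = (M1 ⊕ K) ⊕ (M2 ⊕ K) = M1 ⊕ M2, so the key drops out. Then M2 = (M1 ⊕ M2) ⊕ M1 over the first 8 bytes.
byte 0: (37 ⊕ 83) ⊕ 55 = b4 ⊕ 55 = e1
byte 1: (28 ⊕ 56) ⊕ 73 = 7e ⊕ 73 = 0d
byte 2: (c8 ⊕ dc) ⊕ 65 = 14 ⊕ 65 = 71
byte 3: (18 ⊕ 71) ⊕ 72 = 69 ⊕ 72 = 1b
byte 4: (6b ⊕ ad) ⊕ 3a = c6 ⊕ 3a = fc
byte 5: (d4 ⊕ 59) ⊕ 20 = 8d ⊕ 20 = ad
byte 6: (09 ⊕ b9) ⊕ 20 = b0 ⊕ 20 = 90
byte 7: (80 ⊕ 40) ⊕ 74 = c0 ⊕ 74 = b4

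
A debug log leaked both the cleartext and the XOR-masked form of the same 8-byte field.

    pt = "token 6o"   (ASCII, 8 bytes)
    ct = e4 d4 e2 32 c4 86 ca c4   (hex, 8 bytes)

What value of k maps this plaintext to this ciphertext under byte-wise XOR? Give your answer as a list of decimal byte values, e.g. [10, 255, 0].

[144, 187, 137, 87, 170, 166, 252, 171]

Since ct = pt ⊕ k, XORing both sides with pt gives k = pt ⊕ ct.
74 ⊕ e4 = 90
6f ⊕ d4 = bb
6b ⊕ e2 = 89
65 ⊕ 32 = 57
6e ⊕ c4 = aa
20 ⊕ 86 = a6
36 ⊕ ca = fc
6f ⊕ c4 = ab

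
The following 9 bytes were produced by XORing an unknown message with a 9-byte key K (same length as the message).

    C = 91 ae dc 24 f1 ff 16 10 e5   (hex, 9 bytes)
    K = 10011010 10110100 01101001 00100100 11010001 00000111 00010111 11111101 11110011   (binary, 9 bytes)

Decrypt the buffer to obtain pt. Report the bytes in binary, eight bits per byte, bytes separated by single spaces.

XOR is its own inverse, so applying the key byte-wise gives the result directly.
91 xor 9a = 0b
ae xor b4 = 1a
dc xor 69 = b5
24 xor 24 = 00
f1 xor d1 = 20
ff xor 07 = f8
16 xor 17 = 01
10 xor fd = ed
e5 xor f3 = 16

00001011 00011010 10110101 00000000 00100000 11111000 00000001 11101101 00010110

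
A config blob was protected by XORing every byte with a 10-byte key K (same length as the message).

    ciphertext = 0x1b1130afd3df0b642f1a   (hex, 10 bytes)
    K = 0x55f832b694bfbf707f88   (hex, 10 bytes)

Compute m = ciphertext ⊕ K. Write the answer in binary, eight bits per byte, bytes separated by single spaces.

01001110 11101001 00000010 00011001 01000111 01100000 10110100 00010100 01010000 10010010

 27 ^  85 =  78
 17 ^ 248 = 233
 48 ^  50 =   2
175 ^ 182 =  25
211 ^ 148 =  71
223 ^ 191 =  96
 11 ^ 191 = 180
100 ^ 112 =  20
 47 ^ 127 =  80
 26 ^ 136 = 146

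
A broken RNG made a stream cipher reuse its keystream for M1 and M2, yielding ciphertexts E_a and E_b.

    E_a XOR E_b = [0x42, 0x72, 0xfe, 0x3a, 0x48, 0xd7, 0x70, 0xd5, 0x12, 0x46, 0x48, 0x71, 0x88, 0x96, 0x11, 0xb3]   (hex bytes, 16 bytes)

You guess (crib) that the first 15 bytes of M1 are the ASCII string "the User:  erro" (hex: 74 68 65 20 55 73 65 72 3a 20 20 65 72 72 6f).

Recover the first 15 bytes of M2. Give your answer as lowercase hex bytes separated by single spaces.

36 1a 9b 1a 1d a4 15 a7 28 66 68 14 fa e4 7e

Since E_a ⊕ E_b = M1 ⊕ M2, XORing with the guessed M1 bytes yields the corresponding M2 bytes: M2 = (E_a ⊕ E_b) ⊕ M1.
01000010 ^ 01110100 = 00110110
01110010 ^ 01101000 = 00011010
11111110 ^ 01100101 = 10011011
00111010 ^ 00100000 = 00011010
01001000 ^ 01010101 = 00011101
11010111 ^ 01110011 = 10100100
01110000 ^ 01100101 = 00010101
11010101 ^ 01110010 = 10100111
00010010 ^ 00111010 = 00101000
01000110 ^ 00100000 = 01100110
01001000 ^ 00100000 = 01101000
01110001 ^ 01100101 = 00010100
10001000 ^ 01110010 = 11111010
10010110 ^ 01110010 = 11100100
00010001 ^ 01101111 = 01111110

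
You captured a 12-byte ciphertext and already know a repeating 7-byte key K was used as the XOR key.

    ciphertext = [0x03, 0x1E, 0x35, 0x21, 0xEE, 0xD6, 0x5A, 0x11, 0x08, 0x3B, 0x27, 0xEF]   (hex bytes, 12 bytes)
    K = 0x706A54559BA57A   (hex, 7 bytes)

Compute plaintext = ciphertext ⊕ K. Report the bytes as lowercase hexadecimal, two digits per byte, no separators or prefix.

7374617475732061626f7274

The 7-byte key repeats, so the effective keystream is 70 6a 54 55 9b a5 7a 70 6a 54 55 9b.
byte 0: 03 XOR 70 = 73
byte 1: 1e XOR 6a = 74
byte 2: 35 XOR 54 = 61
byte 3: 21 XOR 55 = 74
byte 4: ee XOR 9b = 75
byte 5: d6 XOR a5 = 73
byte 6: 5a XOR 7a = 20
byte 7: 11 XOR 70 = 61
byte 8: 08 XOR 6a = 62
byte 9: 3b XOR 54 = 6f
byte 10: 27 XOR 55 = 72
byte 11: ef XOR 9b = 74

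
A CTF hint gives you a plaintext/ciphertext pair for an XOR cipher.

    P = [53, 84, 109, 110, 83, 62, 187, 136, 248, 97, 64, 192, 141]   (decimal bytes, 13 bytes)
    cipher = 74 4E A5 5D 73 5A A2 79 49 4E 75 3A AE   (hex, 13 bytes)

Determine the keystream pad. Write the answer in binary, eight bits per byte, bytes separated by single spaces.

Since cipher = P ⊕ pad, XORing both sides with P gives pad = P ⊕ cipher.
00110101 xor 01110100 = 01000001
01010100 xor 01001110 = 00011010
01101101 xor 10100101 = 11001000
01101110 xor 01011101 = 00110011
01010011 xor 01110011 = 00100000
00111110 xor 01011010 = 01100100
10111011 xor 10100010 = 00011001
10001000 xor 01111001 = 11110001
11111000 xor 01001001 = 10110001
01100001 xor 01001110 = 00101111
01000000 xor 01110101 = 00110101
11000000 xor 00111010 = 11111010
10001101 xor 10101110 = 00100011

01000001 00011010 11001000 00110011 00100000 01100100 00011001 11110001 10110001 00101111 00110101 11111010 00100011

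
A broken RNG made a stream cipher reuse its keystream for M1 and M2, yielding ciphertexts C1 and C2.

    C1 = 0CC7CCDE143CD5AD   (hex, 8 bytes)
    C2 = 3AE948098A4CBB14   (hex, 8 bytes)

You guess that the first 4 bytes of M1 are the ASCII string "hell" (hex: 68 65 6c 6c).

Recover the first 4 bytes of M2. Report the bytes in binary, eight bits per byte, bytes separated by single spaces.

01011110 01001011 11101000 10111011

First, C1 ⊕ C2 = (M1 ⊕ K) ⊕ (M2 ⊕ K) = M1 ⊕ M2, so the key drops out. Then M2 = (M1 ⊕ M2) ⊕ M1 over the first 4 bytes.
byte 0: (0c ^ 3a) ^ 68 = 36 ^ 68 = 5e
byte 1: (c7 ^ e9) ^ 65 = 2e ^ 65 = 4b
byte 2: (cc ^ 48) ^ 6c = 84 ^ 6c = e8
byte 3: (de ^ 09) ^ 6c = d7 ^ 6c = bb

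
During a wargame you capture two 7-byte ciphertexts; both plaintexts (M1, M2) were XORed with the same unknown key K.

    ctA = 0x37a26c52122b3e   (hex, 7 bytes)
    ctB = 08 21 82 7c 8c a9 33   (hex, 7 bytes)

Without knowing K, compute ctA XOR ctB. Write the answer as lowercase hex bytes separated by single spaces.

3f 83 ee 2e 9e 82 0d

ctA ⊕ ctB = (M1 ⊕ K) ⊕ (M2 ⊕ K) = M1 ⊕ M2 — the shared key cancels under XOR.
byte 0: 00110111 xor 00001000 = 00111111
byte 1: 10100010 xor 00100001 = 10000011
byte 2: 01101100 xor 10000010 = 11101110
byte 3: 01010010 xor 01111100 = 00101110
byte 4: 00010010 xor 10001100 = 10011110
byte 5: 00101011 xor 10101001 = 10000010
byte 6: 00111110 xor 00110011 = 00001101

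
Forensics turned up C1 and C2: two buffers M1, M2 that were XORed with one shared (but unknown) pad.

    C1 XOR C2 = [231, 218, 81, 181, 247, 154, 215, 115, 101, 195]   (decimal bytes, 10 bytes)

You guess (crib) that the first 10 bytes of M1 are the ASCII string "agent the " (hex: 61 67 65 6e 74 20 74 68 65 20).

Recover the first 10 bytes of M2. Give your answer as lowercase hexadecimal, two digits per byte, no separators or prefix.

86bd34db83baa31b00e3

Since C1 ⊕ C2 = M1 ⊕ M2, XORing with the guessed M1 bytes yields the corresponding M2 bytes: M2 = (C1 ⊕ C2) ⊕ M1.
11100111 ^ 01100001 = 10000110
11011010 ^ 01100111 = 10111101
01010001 ^ 01100101 = 00110100
10110101 ^ 01101110 = 11011011
11110111 ^ 01110100 = 10000011
10011010 ^ 00100000 = 10111010
11010111 ^ 01110100 = 10100011
01110011 ^ 01101000 = 00011011
01100101 ^ 01100101 = 00000000
11000011 ^ 00100000 = 11100011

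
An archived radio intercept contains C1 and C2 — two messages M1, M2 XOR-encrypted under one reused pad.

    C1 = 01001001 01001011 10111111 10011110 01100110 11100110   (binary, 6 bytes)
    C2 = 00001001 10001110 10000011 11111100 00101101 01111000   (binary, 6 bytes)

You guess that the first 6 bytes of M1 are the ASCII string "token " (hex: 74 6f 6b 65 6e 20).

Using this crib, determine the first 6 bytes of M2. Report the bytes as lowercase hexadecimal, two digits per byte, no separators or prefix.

First, C1 ⊕ C2 = (M1 ⊕ K) ⊕ (M2 ⊕ K) = M1 ⊕ M2, so the key drops out. Then M2 = (M1 ⊕ M2) ⊕ M1 over the first 6 bytes.
byte 0: (49 ^ 09) ^ 74 = 40 ^ 74 = 34
byte 1: (4b ^ 8e) ^ 6f = c5 ^ 6f = aa
byte 2: (bf ^ 83) ^ 6b = 3c ^ 6b = 57
byte 3: (9e ^ fc) ^ 65 = 62 ^ 65 = 07
byte 4: (66 ^ 2d) ^ 6e = 4b ^ 6e = 25
byte 5: (e6 ^ 78) ^ 20 = 9e ^ 20 = be

34aa570725be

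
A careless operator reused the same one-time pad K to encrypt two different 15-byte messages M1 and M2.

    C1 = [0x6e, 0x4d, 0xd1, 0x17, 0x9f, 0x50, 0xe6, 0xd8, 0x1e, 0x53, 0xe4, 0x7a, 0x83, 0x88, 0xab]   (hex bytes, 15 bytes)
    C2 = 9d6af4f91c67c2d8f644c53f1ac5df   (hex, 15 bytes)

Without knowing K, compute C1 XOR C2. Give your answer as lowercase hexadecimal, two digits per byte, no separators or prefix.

C1 ⊕ C2 = (M1 ⊕ K) ⊕ (M2 ⊕ K) = M1 ⊕ M2 — the shared key cancels under XOR.
110 xor 157 = 243
 77 xor 106 =  39
209 xor 244 =  37
 23 xor 249 = 238
159 xor  28 = 131
 80 xor 103 =  55
230 xor 194 =  36
216 xor 216 =   0
 30 xor 246 = 232
 83 xor  68 =  23
228 xor 197 =  33
122 xor  63 =  69
131 xor  26 = 153
136 xor 197 =  77
171 xor 223 = 116

f32725ee83372400e8172145994d74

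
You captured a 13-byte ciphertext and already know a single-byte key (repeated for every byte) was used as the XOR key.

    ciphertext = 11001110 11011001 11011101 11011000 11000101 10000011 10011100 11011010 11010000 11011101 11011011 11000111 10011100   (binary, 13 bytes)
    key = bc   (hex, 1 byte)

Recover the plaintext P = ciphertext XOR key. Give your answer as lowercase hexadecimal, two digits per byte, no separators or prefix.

The 1-byte key repeats, so the effective keystream is bc bc bc bc bc bc bc bc bc bc bc bc bc.
byte 0: ce ^ bc = 72
byte 1: d9 ^ bc = 65
byte 2: dd ^ bc = 61
byte 3: d8 ^ bc = 64
byte 4: c5 ^ bc = 79
byte 5: 83 ^ bc = 3f
byte 6: 9c ^ bc = 20
byte 7: da ^ bc = 66
byte 8: d0 ^ bc = 6c
byte 9: dd ^ bc = 61
byte 10: db ^ bc = 67
byte 11: c7 ^ bc = 7b
byte 12: 9c ^ bc = 20

72656164793f20666c61677b20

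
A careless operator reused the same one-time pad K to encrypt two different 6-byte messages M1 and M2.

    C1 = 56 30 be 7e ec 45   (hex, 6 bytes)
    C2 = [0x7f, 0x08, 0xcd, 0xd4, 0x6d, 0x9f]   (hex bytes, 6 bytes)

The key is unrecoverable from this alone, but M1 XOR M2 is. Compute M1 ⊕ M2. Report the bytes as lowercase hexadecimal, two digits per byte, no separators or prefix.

293873aa81da

C1 ⊕ C2 = (M1 ⊕ K) ⊕ (M2 ⊕ K) = M1 ⊕ M2 — the shared key cancels under XOR.
56 xor 7f = 29
30 xor 08 = 38
be xor cd = 73
7e xor d4 = aa
ec xor 6d = 81
45 xor 9f = da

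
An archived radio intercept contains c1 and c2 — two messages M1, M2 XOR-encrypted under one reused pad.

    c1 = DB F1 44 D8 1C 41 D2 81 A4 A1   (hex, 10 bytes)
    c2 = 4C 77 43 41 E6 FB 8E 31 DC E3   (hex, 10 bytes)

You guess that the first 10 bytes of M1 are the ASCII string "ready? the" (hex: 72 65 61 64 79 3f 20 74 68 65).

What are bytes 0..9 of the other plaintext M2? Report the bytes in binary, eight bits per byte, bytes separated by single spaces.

11100101 11100011 01100110 11111101 10000011 10000101 01111100 11000100 00010000 00100111

First, c1 ⊕ c2 = (M1 ⊕ K) ⊕ (M2 ⊕ K) = M1 ⊕ M2, so the key drops out. Then M2 = (M1 ⊕ M2) ⊕ M1 over the first 10 bytes.
byte 0: (db XOR 4c) XOR 72 = 97 XOR 72 = e5
byte 1: (f1 XOR 77) XOR 65 = 86 XOR 65 = e3
byte 2: (44 XOR 43) XOR 61 = 07 XOR 61 = 66
byte 3: (d8 XOR 41) XOR 64 = 99 XOR 64 = fd
byte 4: (1c XOR e6) XOR 79 = fa XOR 79 = 83
byte 5: (41 XOR fb) XOR 3f = ba XOR 3f = 85
byte 6: (d2 XOR 8e) XOR 20 = 5c XOR 20 = 7c
byte 7: (81 XOR 31) XOR 74 = b0 XOR 74 = c4
byte 8: (a4 XOR dc) XOR 68 = 78 XOR 68 = 10
byte 9: (a1 XOR e3) XOR 65 = 42 XOR 65 = 27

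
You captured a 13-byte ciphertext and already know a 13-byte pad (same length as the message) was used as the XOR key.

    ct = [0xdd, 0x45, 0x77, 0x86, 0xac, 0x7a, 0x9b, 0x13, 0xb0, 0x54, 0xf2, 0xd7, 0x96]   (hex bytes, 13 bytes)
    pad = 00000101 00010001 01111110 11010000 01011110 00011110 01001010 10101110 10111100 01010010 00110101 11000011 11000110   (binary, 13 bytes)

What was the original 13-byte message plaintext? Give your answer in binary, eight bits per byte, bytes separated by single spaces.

byte 0: 11011101 ⊕ 00000101 = 11011000
byte 1: 01000101 ⊕ 00010001 = 01010100
byte 2: 01110111 ⊕ 01111110 = 00001001
byte 3: 10000110 ⊕ 11010000 = 01010110
byte 4: 10101100 ⊕ 01011110 = 11110010
byte 5: 01111010 ⊕ 00011110 = 01100100
byte 6: 10011011 ⊕ 01001010 = 11010001
byte 7: 00010011 ⊕ 10101110 = 10111101
byte 8: 10110000 ⊕ 10111100 = 00001100
byte 9: 01010100 ⊕ 01010010 = 00000110
byte 10: 11110010 ⊕ 00110101 = 11000111
byte 11: 11010111 ⊕ 11000011 = 00010100
byte 12: 10010110 ⊕ 11000110 = 01010000

11011000 01010100 00001001 01010110 11110010 01100100 11010001 10111101 00001100 00000110 11000111 00010100 01010000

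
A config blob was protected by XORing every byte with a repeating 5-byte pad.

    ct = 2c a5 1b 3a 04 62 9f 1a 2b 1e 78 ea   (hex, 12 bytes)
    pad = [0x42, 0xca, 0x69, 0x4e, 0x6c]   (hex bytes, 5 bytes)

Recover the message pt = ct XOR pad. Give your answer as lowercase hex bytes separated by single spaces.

6e 6f 72 74 68 20 55 73 65 72 3a 20

The 5-byte key repeats, so the effective keystream is 42 ca 69 4e 6c 42 ca 69 4e 6c 42 ca.
byte 0: 2c xor 42 = 6e
byte 1: a5 xor ca = 6f
byte 2: 1b xor 69 = 72
byte 3: 3a xor 4e = 74
byte 4: 04 xor 6c = 68
byte 5: 62 xor 42 = 20
byte 6: 9f xor ca = 55
byte 7: 1a xor 69 = 73
byte 8: 2b xor 4e = 65
byte 9: 1e xor 6c = 72
byte 10: 78 xor 42 = 3a
byte 11: ea xor ca = 20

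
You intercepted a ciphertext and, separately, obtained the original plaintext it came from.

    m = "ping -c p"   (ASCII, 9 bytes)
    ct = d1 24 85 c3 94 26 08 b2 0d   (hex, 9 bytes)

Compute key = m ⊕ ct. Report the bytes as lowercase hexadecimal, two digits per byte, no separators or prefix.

a14deba4b40b6b927d

Since ct = m ⊕ key, XORing both sides with m gives key = m ⊕ ct.
70 ^ d1 = a1
69 ^ 24 = 4d
6e ^ 85 = eb
67 ^ c3 = a4
20 ^ 94 = b4
2d ^ 26 = 0b
63 ^ 08 = 6b
20 ^ b2 = 92
70 ^ 0d = 7d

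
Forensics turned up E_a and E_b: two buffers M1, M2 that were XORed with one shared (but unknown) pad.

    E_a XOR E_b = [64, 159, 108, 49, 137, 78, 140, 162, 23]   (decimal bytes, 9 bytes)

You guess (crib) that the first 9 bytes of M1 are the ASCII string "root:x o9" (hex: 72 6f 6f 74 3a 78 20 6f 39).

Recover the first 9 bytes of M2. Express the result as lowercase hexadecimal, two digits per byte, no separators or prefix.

Since E_a ⊕ E_b = M1 ⊕ M2, XORing with the guessed M1 bytes yields the corresponding M2 bytes: M2 = (E_a ⊕ E_b) ⊕ M1.
40 ⊕ 72 = 32
9f ⊕ 6f = f0
6c ⊕ 6f = 03
31 ⊕ 74 = 45
89 ⊕ 3a = b3
4e ⊕ 78 = 36
8c ⊕ 20 = ac
a2 ⊕ 6f = cd
17 ⊕ 39 = 2e

32f00345b336accd2e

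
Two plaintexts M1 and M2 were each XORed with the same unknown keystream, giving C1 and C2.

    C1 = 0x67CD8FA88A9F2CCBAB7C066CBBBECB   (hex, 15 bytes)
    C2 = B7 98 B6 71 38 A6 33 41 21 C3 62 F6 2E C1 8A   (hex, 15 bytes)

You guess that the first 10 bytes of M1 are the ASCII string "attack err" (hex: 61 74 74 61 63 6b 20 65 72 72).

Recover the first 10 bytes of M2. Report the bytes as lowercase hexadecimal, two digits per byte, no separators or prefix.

b1214db8d1523feff8cd

First, C1 ⊕ C2 = (M1 ⊕ K) ⊕ (M2 ⊕ K) = M1 ⊕ M2, so the key drops out. Then M2 = (M1 ⊕ M2) ⊕ M1 over the first 10 bytes.
byte 0: (67 ⊕ b7) ⊕ 61 = d0 ⊕ 61 = b1
byte 1: (cd ⊕ 98) ⊕ 74 = 55 ⊕ 74 = 21
byte 2: (8f ⊕ b6) ⊕ 74 = 39 ⊕ 74 = 4d
byte 3: (a8 ⊕ 71) ⊕ 61 = d9 ⊕ 61 = b8
byte 4: (8a ⊕ 38) ⊕ 63 = b2 ⊕ 63 = d1
byte 5: (9f ⊕ a6) ⊕ 6b = 39 ⊕ 6b = 52
byte 6: (2c ⊕ 33) ⊕ 20 = 1f ⊕ 20 = 3f
byte 7: (cb ⊕ 41) ⊕ 65 = 8a ⊕ 65 = ef
byte 8: (ab ⊕ 21) ⊕ 72 = 8a ⊕ 72 = f8
byte 9: (7c ⊕ c3) ⊕ 72 = bf ⊕ 72 = cd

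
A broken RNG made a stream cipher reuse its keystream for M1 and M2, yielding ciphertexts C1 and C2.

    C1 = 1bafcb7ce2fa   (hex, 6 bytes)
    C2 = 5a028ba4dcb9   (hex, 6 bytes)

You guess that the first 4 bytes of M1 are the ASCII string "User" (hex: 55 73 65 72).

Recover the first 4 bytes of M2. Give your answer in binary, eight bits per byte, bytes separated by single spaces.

00010100 11011110 00100101 10101010

First, C1 ⊕ C2 = (M1 ⊕ K) ⊕ (M2 ⊕ K) = M1 ⊕ M2, so the key drops out. Then M2 = (M1 ⊕ M2) ⊕ M1 over the first 4 bytes.
byte 0: (1b ^ 5a) ^ 55 = 41 ^ 55 = 14
byte 1: (af ^ 02) ^ 73 = ad ^ 73 = de
byte 2: (cb ^ 8b) ^ 65 = 40 ^ 65 = 25
byte 3: (7c ^ a4) ^ 72 = d8 ^ 72 = aa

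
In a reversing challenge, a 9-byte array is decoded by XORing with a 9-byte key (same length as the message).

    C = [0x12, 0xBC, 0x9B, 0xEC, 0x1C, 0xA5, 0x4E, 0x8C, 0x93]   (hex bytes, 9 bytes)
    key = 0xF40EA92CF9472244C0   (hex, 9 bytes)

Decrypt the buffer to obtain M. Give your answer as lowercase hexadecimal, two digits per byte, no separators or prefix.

e6b232c0e5e26cc853

 18 xor 244 = 230
188 xor  14 = 178
155 xor 169 =  50
236 xor  44 = 192
 28 xor 249 = 229
165 xor  71 = 226
 78 xor  34 = 108
140 xor  68 = 200
147 xor 192 =  83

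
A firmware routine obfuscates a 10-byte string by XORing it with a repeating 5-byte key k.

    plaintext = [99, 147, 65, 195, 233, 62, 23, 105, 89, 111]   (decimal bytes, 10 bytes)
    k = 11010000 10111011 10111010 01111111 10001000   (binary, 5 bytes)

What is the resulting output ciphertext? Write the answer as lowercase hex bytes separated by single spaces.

b3 28 fb bc 61 ee ac d3 26 e7

The 5-byte key repeats, so the effective keystream is d0 bb ba 7f 88 d0 bb ba 7f 88.
byte 0: 63 XOR d0 = b3
byte 1: 93 XOR bb = 28
byte 2: 41 XOR ba = fb
byte 3: c3 XOR 7f = bc
byte 4: e9 XOR 88 = 61
byte 5: 3e XOR d0 = ee
byte 6: 17 XOR bb = ac
byte 7: 69 XOR ba = d3
byte 8: 59 XOR 7f = 26
byte 9: 6f XOR 88 = e7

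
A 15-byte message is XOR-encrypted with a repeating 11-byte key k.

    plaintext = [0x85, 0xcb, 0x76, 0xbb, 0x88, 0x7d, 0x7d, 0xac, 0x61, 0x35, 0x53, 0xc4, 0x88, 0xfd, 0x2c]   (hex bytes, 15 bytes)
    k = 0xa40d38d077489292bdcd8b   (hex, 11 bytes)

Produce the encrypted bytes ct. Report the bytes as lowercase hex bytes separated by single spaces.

The 11-byte key repeats, so the effective keystream is a4 0d 38 d0 77 48 92 92 bd cd 8b a4 0d 38 d0.
byte 0: 133 xor 164 =  33
byte 1: 203 xor  13 = 198
byte 2: 118 xor  56 =  78
byte 3: 187 xor 208 = 107
byte 4: 136 xor 119 = 255
byte 5: 125 xor  72 =  53
byte 6: 125 xor 146 = 239
byte 7: 172 xor 146 =  62
byte 8:  97 xor 189 = 220
byte 9:  53 xor 205 = 248
byte 10:  83 xor 139 = 216
byte 11: 196 xor 164 =  96
byte 12: 136 xor  13 = 133
byte 13: 253 xor  56 = 197
byte 14:  44 xor 208 = 252

21 c6 4e 6b ff 35 ef 3e dc f8 d8 60 85 c5 fc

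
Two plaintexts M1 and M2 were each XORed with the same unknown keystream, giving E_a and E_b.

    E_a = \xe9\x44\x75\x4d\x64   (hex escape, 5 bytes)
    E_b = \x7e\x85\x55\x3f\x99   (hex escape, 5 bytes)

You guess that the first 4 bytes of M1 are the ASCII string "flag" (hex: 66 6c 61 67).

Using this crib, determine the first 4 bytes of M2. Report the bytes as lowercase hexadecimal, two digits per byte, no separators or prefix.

f1ad4115

First, E_a ⊕ E_b = (M1 ⊕ K) ⊕ (M2 ⊕ K) = M1 ⊕ M2, so the key drops out. Then M2 = (M1 ⊕ M2) ⊕ M1 over the first 4 bytes.
byte 0: (e9 ⊕ 7e) ⊕ 66 = 97 ⊕ 66 = f1
byte 1: (44 ⊕ 85) ⊕ 6c = c1 ⊕ 6c = ad
byte 2: (75 ⊕ 55) ⊕ 61 = 20 ⊕ 61 = 41
byte 3: (4d ⊕ 3f) ⊕ 67 = 72 ⊕ 67 = 15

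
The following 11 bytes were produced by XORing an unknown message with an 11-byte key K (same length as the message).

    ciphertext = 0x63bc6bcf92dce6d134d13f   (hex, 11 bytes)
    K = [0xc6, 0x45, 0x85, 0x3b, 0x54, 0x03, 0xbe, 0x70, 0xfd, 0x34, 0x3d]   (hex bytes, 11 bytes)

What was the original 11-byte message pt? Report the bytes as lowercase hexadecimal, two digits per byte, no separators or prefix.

XOR is its own inverse, so applying the key byte-wise gives the result directly.
63 xor c6 = a5
bc xor 45 = f9
6b xor 85 = ee
cf xor 3b = f4
92 xor 54 = c6
dc xor 03 = df
e6 xor be = 58
d1 xor 70 = a1
34 xor fd = c9
d1 xor 34 = e5
3f xor 3d = 02

a5f9eef4c6df58a1c9e502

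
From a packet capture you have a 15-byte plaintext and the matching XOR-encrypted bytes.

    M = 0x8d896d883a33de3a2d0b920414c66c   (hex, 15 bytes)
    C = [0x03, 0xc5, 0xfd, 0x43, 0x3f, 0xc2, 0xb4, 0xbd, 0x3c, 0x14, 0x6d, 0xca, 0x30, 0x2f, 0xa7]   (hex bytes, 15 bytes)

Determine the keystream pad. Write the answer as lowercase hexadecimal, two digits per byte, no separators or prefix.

8e4c90cb05f16a87111fffce24e9cb

Since C = M ⊕ pad, XORing both sides with M gives pad = M ⊕ C.
8d ⊕ 03 = 8e
89 ⊕ c5 = 4c
6d ⊕ fd = 90
88 ⊕ 43 = cb
3a ⊕ 3f = 05
33 ⊕ c2 = f1
de ⊕ b4 = 6a
3a ⊕ bd = 87
2d ⊕ 3c = 11
0b ⊕ 14 = 1f
92 ⊕ 6d = ff
04 ⊕ ca = ce
14 ⊕ 30 = 24
c6 ⊕ 2f = e9
6c ⊕ a7 = cb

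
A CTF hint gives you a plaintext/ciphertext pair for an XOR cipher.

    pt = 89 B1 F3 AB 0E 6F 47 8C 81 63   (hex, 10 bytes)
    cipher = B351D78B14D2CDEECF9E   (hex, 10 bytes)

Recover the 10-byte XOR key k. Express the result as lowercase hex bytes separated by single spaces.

Since cipher = pt ⊕ k, XORing both sides with pt gives k = pt ⊕ cipher.
byte 0: 89 xor b3 = 3a
byte 1: b1 xor 51 = e0
byte 2: f3 xor d7 = 24
byte 3: ab xor 8b = 20
byte 4: 0e xor 14 = 1a
byte 5: 6f xor d2 = bd
byte 6: 47 xor cd = 8a
byte 7: 8c xor ee = 62
byte 8: 81 xor cf = 4e
byte 9: 63 xor 9e = fd

3a e0 24 20 1a bd 8a 62 4e fd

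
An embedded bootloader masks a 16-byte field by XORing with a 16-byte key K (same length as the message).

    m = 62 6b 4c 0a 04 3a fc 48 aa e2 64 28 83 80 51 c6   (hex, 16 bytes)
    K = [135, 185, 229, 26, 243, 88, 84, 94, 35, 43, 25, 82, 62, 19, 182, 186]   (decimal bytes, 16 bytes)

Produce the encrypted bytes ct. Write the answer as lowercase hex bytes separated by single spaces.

XOR is its own inverse, so applying the key byte-wise gives the result directly.
62 XOR 87 = e5
6b XOR b9 = d2
4c XOR e5 = a9
0a XOR 1a = 10
04 XOR f3 = f7
3a XOR 58 = 62
fc XOR 54 = a8
48 XOR 5e = 16
aa XOR 23 = 89
e2 XOR 2b = c9
64 XOR 19 = 7d
28 XOR 52 = 7a
83 XOR 3e = bd
80 XOR 13 = 93
51 XOR b6 = e7
c6 XOR ba = 7c

e5 d2 a9 10 f7 62 a8 16 89 c9 7d 7a bd 93 e7 7c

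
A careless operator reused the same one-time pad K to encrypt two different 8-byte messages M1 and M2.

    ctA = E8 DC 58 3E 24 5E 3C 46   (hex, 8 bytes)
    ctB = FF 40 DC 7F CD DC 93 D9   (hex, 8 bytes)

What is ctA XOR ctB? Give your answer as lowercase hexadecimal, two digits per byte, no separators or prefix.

ctA ⊕ ctB = (M1 ⊕ K) ⊕ (M2 ⊕ K) = M1 ⊕ M2 — the shared key cancels under XOR.
11101000 xor 11111111 = 00010111
11011100 xor 01000000 = 10011100
01011000 xor 11011100 = 10000100
00111110 xor 01111111 = 01000001
00100100 xor 11001101 = 11101001
01011110 xor 11011100 = 10000010
00111100 xor 10010011 = 10101111
01000110 xor 11011001 = 10011111

179c8441e982af9f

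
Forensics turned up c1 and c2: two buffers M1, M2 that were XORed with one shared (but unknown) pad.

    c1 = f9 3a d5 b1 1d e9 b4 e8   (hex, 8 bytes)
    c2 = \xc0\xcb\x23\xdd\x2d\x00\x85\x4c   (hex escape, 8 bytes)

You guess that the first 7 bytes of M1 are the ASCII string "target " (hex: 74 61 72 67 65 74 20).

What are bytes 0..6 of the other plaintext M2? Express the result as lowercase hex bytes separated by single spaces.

First, c1 ⊕ c2 = (M1 ⊕ K) ⊕ (M2 ⊕ K) = M1 ⊕ M2, so the key drops out. Then M2 = (M1 ⊕ M2) ⊕ M1 over the first 7 bytes.
byte 0: (f9 XOR c0) XOR 74 = 39 XOR 74 = 4d
byte 1: (3a XOR cb) XOR 61 = f1 XOR 61 = 90
byte 2: (d5 XOR 23) XOR 72 = f6 XOR 72 = 84
byte 3: (b1 XOR dd) XOR 67 = 6c XOR 67 = 0b
byte 4: (1d XOR 2d) XOR 65 = 30 XOR 65 = 55
byte 5: (e9 XOR 00) XOR 74 = e9 XOR 74 = 9d
byte 6: (b4 XOR 85) XOR 20 = 31 XOR 20 = 11

4d 90 84 0b 55 9d 11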